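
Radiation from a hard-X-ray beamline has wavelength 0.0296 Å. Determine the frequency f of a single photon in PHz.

Take c = 2.99792458 × 10^8 m/s.
First convert: λ = 0.0296 Å = 2.96 × 10^-12 m.
For a photon f = c/λ, so f = 1.013 × 10^20 Hz.
Converting to PHz: f = 101300 PHz ≈ 1.01 × 10^5 PHz.

1.01 × 10^5 PHz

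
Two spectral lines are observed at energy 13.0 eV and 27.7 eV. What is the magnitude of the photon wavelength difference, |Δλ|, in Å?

Using λ = hc/E: λ₁ = 9.537·10^-8 m, λ₂ = 4.476·10^-8 m.
|Δλ| = |9.537·10^-8 − 4.476·10^-8| = 5.06·10^-8 m = 506 Å.

506 Å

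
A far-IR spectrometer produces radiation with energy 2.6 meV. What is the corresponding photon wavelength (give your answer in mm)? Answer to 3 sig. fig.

0.477 mm

Convert to SI: E = 2.6 meV = 4.1657 × 10^-22 J.
Since λ = hc/E for a photon, λ = 4.769 × 10^-4 m.
Converting to mm: λ = 0.4769 mm ≈ 0.477 mm.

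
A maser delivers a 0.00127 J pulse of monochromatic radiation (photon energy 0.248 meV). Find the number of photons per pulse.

3.20e19 photons

Per-photon energy: E = 3.973e-23 J (from energy = 0.248 meV).
N = E_total / E_photon = 0.00127 J / 3.973e-23 J = 3.20e19.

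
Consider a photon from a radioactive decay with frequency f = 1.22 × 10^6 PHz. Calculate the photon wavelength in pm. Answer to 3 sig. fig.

0.246 pm

Convert to SI: f = 1.22 × 10^6 PHz = 1.22 × 10^21 Hz.
Since λ = c/f for a photon, λ = 2.457 × 10^-13 m.
Converting to pm: λ = 0.2457 pm ≈ 0.246 pm.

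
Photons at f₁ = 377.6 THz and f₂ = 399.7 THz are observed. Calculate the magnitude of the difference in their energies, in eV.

0.0914 eV

Using E = hf: E₁ = 2.5020e-19 J, E₂ = 2.6484e-19 J.
|ΔE| = |2.5020e-19 − 2.6484e-19| = 1.46e-20 J = 0.0914 eV.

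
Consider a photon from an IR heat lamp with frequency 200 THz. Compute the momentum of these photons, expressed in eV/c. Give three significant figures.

(h = 6.62607015 × 10^-34 J·s, c = 2.99792458 × 10^8 m/s, 1 eV = 1.602176634 × 10^-19 J.)
First convert: f = 200 THz = 2.0 × 10^14 Hz.
Since p = hf/c for a photon, p = 4.420 × 10^-28 kg·m/s.
Converting to eV/c: p = 0.8271 eV/c ≈ 0.827 eV/c.

0.827 eV/c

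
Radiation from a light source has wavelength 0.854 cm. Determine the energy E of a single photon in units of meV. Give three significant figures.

Take h = 6.62607015e-34 J·s, c = 2.99792458e8 m/s, 1 eV = 1.602176634e-19 J.
Convert to SI: λ = 0.854 cm = 0.00854 m.
The photon relation is E = hc/λ, giving E = 2.326e-23 J.
Converting to meV: E = 0.1452 meV ≈ 0.145 meV.

0.145 meV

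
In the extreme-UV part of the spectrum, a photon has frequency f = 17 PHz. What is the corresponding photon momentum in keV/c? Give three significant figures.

In SI units: f = 17 PHz = 1.7 × 10^16 Hz.
Since p = hf/c for a photon, p = 3.757 × 10^-26 kg·m/s.
Converting to keV/c: p = 0.07031 keV/c ≈ 0.0703 keV/c.

0.0703 keV/c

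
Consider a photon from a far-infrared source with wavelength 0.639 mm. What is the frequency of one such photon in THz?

Take c = 2.99792458·10^8 m/s.
Convert to SI: λ = 0.639 mm = 6.39·10^-4 m.
Since f = c/λ for a photon, f = 4.692·10^11 Hz.
Converting to THz: f = 0.4692 THz ≈ 0.469 THz.

0.469 THz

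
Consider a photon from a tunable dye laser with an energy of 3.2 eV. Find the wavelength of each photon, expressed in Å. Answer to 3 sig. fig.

Use h = 6.62607015 × 10^-34 J·s, c = 2.99792458 × 10^8 m/s, 1 eV = 1.602176634 × 10^-19 J.
In SI units: E = 3.2 eV = 5.1270 × 10^-19 J.
The photon relation is λ = hc/E, giving λ = 3.875 × 10^-7 m.
Converting to Å: λ = 3875 Å ≈ 3870 Å.

3870 Å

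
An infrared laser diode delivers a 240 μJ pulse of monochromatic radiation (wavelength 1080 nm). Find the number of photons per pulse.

Per-photon energy: E = 1.839e-19 J (from wavelength = 1080 nm).
N = E_total / E_photon = 2.40e-4 J / 1.839e-19 J = 1.30e15.

1.30e15 photons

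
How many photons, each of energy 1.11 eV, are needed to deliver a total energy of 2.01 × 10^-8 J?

Per-photon energy: E = 1.778 × 10^-19 J (from energy = 1.11 eV).
N = E_total / E_photon = 2.01 × 10^-8 J / 1.778 × 10^-19 J = 1.13 × 10^11.

1.13 × 10^11 photons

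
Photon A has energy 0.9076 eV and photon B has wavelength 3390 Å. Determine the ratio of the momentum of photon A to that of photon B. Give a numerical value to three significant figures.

0.248

p_A = 4.850e-28 kg·m/s (from energy = 0.9076 eV, via p = E/c).
p_B = 1.955e-27 kg·m/s (from wavelength = 3390 Å, via p = h/λ).
Ratio = 4.850e-28 / 1.955e-27 = 0.248.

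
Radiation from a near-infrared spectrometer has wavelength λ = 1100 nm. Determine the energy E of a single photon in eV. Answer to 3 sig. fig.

1.13 eV

Convert to SI: λ = 1100 nm = 1.1e-6 m.
Since E = hc/λ for a photon, E = 1.806e-19 J.
Converting to eV: E = 1.127 eV ≈ 1.13 eV.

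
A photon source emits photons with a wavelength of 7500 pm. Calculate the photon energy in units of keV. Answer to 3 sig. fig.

Use h = 6.62607015·10^-34 J·s, c = 2.99792458·10^8 m/s, 1 eV = 1.602176634·10^-19 J.
In SI units: λ = 7500 pm = 7.50·10^-9 m.
The photon relation is E = hc/λ, giving E = 2.649·10^-17 J.
Converting to keV: E = 0.1653 keV ≈ 0.165 keV.

0.165 keV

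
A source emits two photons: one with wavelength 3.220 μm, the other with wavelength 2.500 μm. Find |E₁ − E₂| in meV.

111 meV

Using E = hc/λ: E₁ = 6.1691e-20 J, E₂ = 7.9458e-20 J.
|ΔE| = |6.1691e-20 − 7.9458e-20| = 1.78e-20 J = 111 meV.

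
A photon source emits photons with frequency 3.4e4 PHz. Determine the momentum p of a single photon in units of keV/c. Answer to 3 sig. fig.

141 keV/c

First convert: f = 3.4e4 PHz = 3.4e19 Hz.
For a photon p = hf/c, so p = 7.515e-23 kg·m/s.
Converting to keV/c: p = 140.6 keV/c ≈ 141 keV/c.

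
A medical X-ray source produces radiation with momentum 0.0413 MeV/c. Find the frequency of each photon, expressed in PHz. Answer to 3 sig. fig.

Use h = 6.62607015e-34 J·s, c = 2.99792458e8 m/s, 1 eV = 1.602176634e-19 J.
In SI units: p = 0.0413 MeV/c = 2.2072e-23 kg·m/s.
Since f = pc/h for a photon, f = 9.986e18 Hz.
Converting to PHz: f = 9986 PHz ≈ 9990 PHz.

9990 PHz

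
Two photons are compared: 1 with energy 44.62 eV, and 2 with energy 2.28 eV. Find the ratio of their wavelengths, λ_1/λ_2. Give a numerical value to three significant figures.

0.0511

λ_1 = 2.779 × 10^-8 m (from energy = 44.62 eV, via λ = hc/E).
λ_2 = 5.438 × 10^-7 m (from energy = 2.28 eV, via λ = hc/E).
Ratio = 2.779 × 10^-8 / 5.438 × 10^-7 = 0.0511.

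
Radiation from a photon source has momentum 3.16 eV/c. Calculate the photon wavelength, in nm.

392 nm

Take h = 6.62607015e-34 J·s, c = 2.99792458e8 m/s, 1 eV = 1.602176634e-19 J.
First convert: p = 3.16 eV/c = 1.6888e-27 kg·m/s.
The photon relation is λ = h/p, giving λ = 3.924e-7 m.
Converting to nm: λ = 392.4 nm ≈ 392 nm.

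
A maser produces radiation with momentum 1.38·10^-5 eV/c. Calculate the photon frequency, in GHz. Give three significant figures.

3.34 GHz

First convert: p = 1.38·10^-5 eV/c = 7.3751·10^-33 kg·m/s.
Apply f = pc/h: f = 3.337·10^9 Hz.
Converting to GHz: f = 3.337 GHz ≈ 3.34 GHz.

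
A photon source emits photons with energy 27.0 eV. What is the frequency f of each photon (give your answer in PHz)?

In SI units: E = 27.0 eV = 4.3259 × 10^-18 J.
Apply f = E/h: f = 6.529 × 10^15 Hz.
Converting to PHz: f = 6.529 PHz ≈ 6.53 PHz.

6.53 PHz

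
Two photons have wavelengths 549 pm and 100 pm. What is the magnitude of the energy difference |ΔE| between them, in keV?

Using E = hc/λ: E₁ = 3.618e-16 J, E₂ = 1.986e-15 J.
|ΔE| = |3.618e-16 − 1.986e-15| = 1.62e-15 J = 10.1 keV.

10.1 keV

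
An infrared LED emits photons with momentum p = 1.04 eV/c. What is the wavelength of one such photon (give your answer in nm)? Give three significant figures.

1190 nm

First convert: p = 1.04 eV/c = 5.5581 × 10^-28 kg·m/s.
For a photon λ = h/p, so λ = 1.192 × 10^-6 m.
Converting to nm: λ = 1192 nm ≈ 1190 nm.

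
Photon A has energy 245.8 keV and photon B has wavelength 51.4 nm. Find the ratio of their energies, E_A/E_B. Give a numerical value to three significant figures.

E_A = 3.938e-14 J (from energy = 245.8 keV, via E given directly).
E_B = 3.865e-18 J (from wavelength = 51.4 nm, via E = hc/λ).
Ratio = 3.938e-14 / 3.865e-18 = 1.02e4.

1.02e4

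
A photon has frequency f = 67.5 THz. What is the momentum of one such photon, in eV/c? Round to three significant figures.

0.279 eV/c

First convert: f = 67.5 THz = 6.75 × 10^13 Hz.
Apply p = hf/c: p = 1.492 × 10^-28 kg·m/s.
Converting to eV/c: p = 0.2792 eV/c ≈ 0.279 eV/c.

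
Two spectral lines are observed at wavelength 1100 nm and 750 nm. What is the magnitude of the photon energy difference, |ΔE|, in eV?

0.526 eV

Using E = hc/λ: E₁ = 1.806e-19 J, E₂ = 2.649e-19 J.
|ΔE| = |1.806e-19 − 2.649e-19| = 8.43e-20 J = 0.526 eV.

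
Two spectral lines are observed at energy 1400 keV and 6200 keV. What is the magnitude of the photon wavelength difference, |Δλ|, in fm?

686 fm

Using λ = hc/E: λ₁ = 8.856e-13 m, λ₂ = 2.000e-13 m.
|Δλ| = |8.856e-13 − 2.000e-13| = 6.86e-13 m = 686 fm.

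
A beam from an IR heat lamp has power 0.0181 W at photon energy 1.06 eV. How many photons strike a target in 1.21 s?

Total energy: E_total = P·t = 0.0181 × 1.21 = 0.02190 J.
Per-photon energy: E = 1.698e-19 J.
N = E_total / E_photon = 1.29e17.

1.29e17 photons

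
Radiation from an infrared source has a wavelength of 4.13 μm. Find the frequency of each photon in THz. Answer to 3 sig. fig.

Use c = 2.99792458·10^8 m/s.
First convert: λ = 4.13 μm = 4.13·10^-6 m.
Since f = c/λ for a photon, f = 7.259·10^13 Hz.
Converting to THz: f = 72.59 THz ≈ 72.6 THz.

72.6 THz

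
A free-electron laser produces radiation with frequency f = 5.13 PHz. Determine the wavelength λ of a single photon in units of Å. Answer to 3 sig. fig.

584 Å

In SI units: f = 5.13 PHz = 5.13e15 Hz.
For a photon λ = c/f, so λ = 5.844e-8 m.
Converting to Å: λ = 584.4 Å ≈ 584 Å.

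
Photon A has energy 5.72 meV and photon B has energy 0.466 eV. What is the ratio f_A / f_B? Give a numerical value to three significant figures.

f_A = 1.383e12 Hz (from energy = 5.72 meV, via f = E/h).
f_B = 1.127e14 Hz (from energy = 0.466 eV, via f = E/h).
Ratio = 1.383e12 / 1.127e14 = 0.0123.

0.0123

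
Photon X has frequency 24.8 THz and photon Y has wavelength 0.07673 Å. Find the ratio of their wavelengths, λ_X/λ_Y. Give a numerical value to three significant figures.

1.58e6

λ_X = 1.209e-5 m (from frequency = 24.8 THz, via λ = c/f).
λ_Y = 7.673e-12 m (from wavelength = 0.07673 Å, via λ given directly).
Ratio = 1.209e-5 / 7.673e-12 = 1.58e6.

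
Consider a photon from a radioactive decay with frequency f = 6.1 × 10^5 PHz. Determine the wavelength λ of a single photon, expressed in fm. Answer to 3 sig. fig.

Convert to SI: f = 6.1 × 10^5 PHz = 6.1 × 10^20 Hz.
Apply λ = c/f: λ = 4.915 × 10^-13 m.
Converting to fm: λ = 491.5 fm ≈ 491 fm.

491 fm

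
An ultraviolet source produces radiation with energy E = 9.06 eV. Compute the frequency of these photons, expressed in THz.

2190 THz

Use h = 6.62607015·10^-34 J·s, 1 eV = 1.602176634·10^-19 J.
Convert to SI: E = 9.06 eV = 1.4516·10^-18 J.
Apply f = E/h: f = 2.191·10^15 Hz.
Converting to THz: f = 2191 THz ≈ 2190 THz.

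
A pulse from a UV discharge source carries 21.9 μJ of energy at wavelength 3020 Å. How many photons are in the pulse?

Per-photon energy: E = 6.578 × 10^-19 J (from wavelength = 3020 Å).
N = E_total / E_photon = 2.19 × 10^-5 J / 6.578 × 10^-19 J = 3.33 × 10^13.

3.33 × 10^13 photons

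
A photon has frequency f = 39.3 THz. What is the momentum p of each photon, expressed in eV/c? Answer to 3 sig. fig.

0.163 eV/c

Convert to SI: f = 39.3 THz = 3.93 × 10^13 Hz.
The photon relation is p = hf/c, giving p = 8.686 × 10^-29 kg·m/s.
Converting to eV/c: p = 0.1625 eV/c ≈ 0.163 eV/c.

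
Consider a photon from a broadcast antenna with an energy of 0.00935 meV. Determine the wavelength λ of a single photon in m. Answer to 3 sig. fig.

In SI units: E = 0.00935 meV = 1.4980 × 10^-24 J.
For a photon λ = hc/E, so λ = 0.1326 m.
So λ ≈ 0.133 m.

0.133 m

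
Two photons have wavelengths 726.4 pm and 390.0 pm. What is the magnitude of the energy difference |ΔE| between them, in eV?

Using E = hc/λ: E₁ = 2.7346e-16 J, E₂ = 5.0935e-16 J.
|ΔE| = |2.7346e-16 − 5.0935e-16| = 2.36e-16 J = 1470 eV.

1470 eV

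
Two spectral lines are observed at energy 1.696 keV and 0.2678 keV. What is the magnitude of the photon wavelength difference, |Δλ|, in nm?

3.90 nm

Using λ = hc/E: λ₁ = 7.3104·10^-10 m, λ₂ = 4.6297·10^-9 m.
|Δλ| = |7.3104·10^-10 − 4.6297·10^-9| = 3.90·10^-9 m = 3.90 nm.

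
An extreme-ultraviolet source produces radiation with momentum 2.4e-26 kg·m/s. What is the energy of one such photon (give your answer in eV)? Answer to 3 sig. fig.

44.9 eV

Since E = pc for a photon, E = 7.195e-18 J.
Converting to eV: E = 44.91 eV ≈ 44.9 eV.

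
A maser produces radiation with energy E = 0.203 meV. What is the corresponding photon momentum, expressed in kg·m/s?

1.08·10^-31 kg·m/s

Take c = 2.99792458·10^8 m/s, 1 eV = 1.602176634·10^-19 J.
Convert to SI: E = 0.203 meV = 3.2524·10^-23 J.
For a photon p = E/c, so p = 1.085·10^-31 kg·m/s.
So p ≈ 1.08·10^-31 kg·m/s.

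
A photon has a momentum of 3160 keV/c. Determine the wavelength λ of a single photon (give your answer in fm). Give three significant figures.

Convert to SI: p = 3160 keV/c = 1.6888e-21 kg·m/s.
For a photon λ = h/p, so λ = 3.924e-13 m.
Converting to fm: λ = 392.4 fm ≈ 392 fm.

392 fm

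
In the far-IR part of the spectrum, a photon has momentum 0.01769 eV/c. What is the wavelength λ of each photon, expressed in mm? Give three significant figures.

0.0701 mm

Convert to SI: p = 0.01769 eV/c = 9.4540·10^-30 kg·m/s.
Apply λ = h/p: λ = 7.009·10^-5 m.
Converting to mm: λ = 0.07009 mm ≈ 0.0701 mm.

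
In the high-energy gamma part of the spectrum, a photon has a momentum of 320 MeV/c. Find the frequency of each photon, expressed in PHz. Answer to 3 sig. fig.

(h = 6.62607015·10^-34 J·s, c = 2.99792458·10^8 m/s, 1 eV = 1.602176634·10^-19 J.)
First convert: p = 320 MeV/c = 1.7102·10^-19 kg·m/s.
Apply f = pc/h: f = 7.738·10^22 Hz.
Converting to PHz: f = 7.738·10^7 PHz ≈ 7.74·10^7 PHz.

7.74·10^7 PHz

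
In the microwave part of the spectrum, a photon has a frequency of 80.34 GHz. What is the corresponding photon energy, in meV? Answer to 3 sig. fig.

0.332 meV

(h = 6.62607015 × 10^-34 J·s, 1 eV = 1.602176634 × 10^-19 J.)
Convert to SI: f = 80.34 GHz = 8.034 × 10^10 Hz.
The photon relation is E = hf, giving E = 5.323 × 10^-23 J.
Converting to meV: E = 0.3323 meV ≈ 0.332 meV.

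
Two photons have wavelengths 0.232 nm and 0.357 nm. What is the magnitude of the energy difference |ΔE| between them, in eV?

1870 eV

Using E = hc/λ: E₁ = 8.562e-16 J, E₂ = 5.564e-16 J.
|ΔE| = |8.562e-16 − 5.564e-16| = 3.00e-16 J = 1870 eV.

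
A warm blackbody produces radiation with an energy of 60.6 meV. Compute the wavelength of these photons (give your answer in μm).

20.5 μm

Take h = 6.62607015e-34 J·s, c = 2.99792458e8 m/s, 1 eV = 1.602176634e-19 J.
Convert to SI: E = 60.6 meV = 9.7092e-21 J.
For a photon λ = hc/E, so λ = 2.046e-5 m.
Converting to μm: λ = 20.46 μm ≈ 20.5 μm.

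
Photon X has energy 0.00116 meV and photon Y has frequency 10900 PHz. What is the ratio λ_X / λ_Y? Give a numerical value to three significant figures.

λ_X = 1.069 m (from energy = 0.00116 meV, via λ = hc/E).
λ_Y = 2.750e-11 m (from frequency = 10900 PHz, via λ = c/f).
Ratio = 1.069 / 2.750e-11 = 3.89e10.

3.89e10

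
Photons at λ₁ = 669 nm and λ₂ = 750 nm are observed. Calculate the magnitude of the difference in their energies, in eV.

0.200 eV

Using E = hc/λ: E₁ = 2.969 × 10^-19 J, E₂ = 2.649 × 10^-19 J.
|ΔE| = |2.969 × 10^-19 − 2.649 × 10^-19| = 3.21 × 10^-20 J = 0.200 eV.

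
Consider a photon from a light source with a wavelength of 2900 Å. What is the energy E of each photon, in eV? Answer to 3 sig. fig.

Use h = 6.62607015 × 10^-34 J·s, c = 2.99792458 × 10^8 m/s, 1 eV = 1.602176634 × 10^-19 J.
In SI units: λ = 2900 Å = 2.9 × 10^-7 m.
Since E = hc/λ for a photon, E = 6.850 × 10^-19 J.
Converting to eV: E = 4.275 eV ≈ 4.28 eV.

4.28 eV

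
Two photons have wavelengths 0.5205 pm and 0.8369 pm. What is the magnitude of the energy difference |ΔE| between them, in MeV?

0.901 MeV

Using E = hc/λ: E₁ = 3.8164 × 10^-13 J, E₂ = 2.3736 × 10^-13 J.
|ΔE| = |3.8164 × 10^-13 − 2.3736 × 10^-13| = 1.44 × 10^-13 J = 0.901 MeV.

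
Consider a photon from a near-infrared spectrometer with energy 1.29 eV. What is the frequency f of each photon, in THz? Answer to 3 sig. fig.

312 THz

Convert to SI: E = 1.29 eV = 2.0668 × 10^-19 J.
The photon relation is f = E/h, giving f = 3.119 × 10^14 Hz.
Converting to THz: f = 311.9 THz ≈ 312 THz.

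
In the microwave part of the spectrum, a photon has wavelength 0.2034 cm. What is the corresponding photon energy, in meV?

(h = 6.62607015e-34 J·s, c = 2.99792458e8 m/s, 1 eV = 1.602176634e-19 J.)
First convert: λ = 0.2034 cm = 0.002034 m.
Since E = hc/λ for a photon, E = 9.766e-23 J.
Converting to meV: E = 0.6096 meV ≈ 0.610 meV.

0.610 meV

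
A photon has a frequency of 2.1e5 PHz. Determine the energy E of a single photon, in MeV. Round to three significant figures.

Convert to SI: f = 2.1e5 PHz = 2.1e20 Hz.
The photon relation is E = hf, giving E = 1.391e-13 J.
Converting to MeV: E = 0.8685 MeV ≈ 0.868 MeV.

0.868 MeV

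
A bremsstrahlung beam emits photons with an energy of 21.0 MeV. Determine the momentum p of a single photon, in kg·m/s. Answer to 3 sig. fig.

1.12e-20 kg·m/s

In SI units: E = 21.0 MeV = 3.3646e-12 J.
For a photon p = E/c, so p = 1.122e-20 kg·m/s.
So p ≈ 1.12e-20 kg·m/s.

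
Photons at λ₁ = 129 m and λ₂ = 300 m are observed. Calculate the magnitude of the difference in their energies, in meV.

Using E = hc/λ: E₁ = 1.540 × 10^-27 J, E₂ = 6.621 × 10^-28 J.
|ΔE| = |1.540 × 10^-27 − 6.621 × 10^-28| = 8.78 × 10^-28 J = 5.48 × 10^-6 meV.

5.48 × 10^-6 meV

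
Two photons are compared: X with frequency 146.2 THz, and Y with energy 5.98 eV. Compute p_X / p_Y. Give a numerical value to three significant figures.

0.101

p_X = 3.231e-28 kg·m/s (from frequency = 146.2 THz, via p = hf/c).
p_Y = 3.196e-27 kg·m/s (from energy = 5.98 eV, via p = E/c).
Ratio = 3.231e-28 / 3.196e-27 = 0.101.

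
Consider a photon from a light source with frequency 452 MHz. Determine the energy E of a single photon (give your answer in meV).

In SI units: f = 452 MHz = 4.52 × 10^8 Hz.
The photon relation is E = hf, giving E = 2.995 × 10^-25 J.
Converting to meV: E = 0.001869 meV ≈ 1.87 × 10^-3 meV.

1.87 × 10^-3 meV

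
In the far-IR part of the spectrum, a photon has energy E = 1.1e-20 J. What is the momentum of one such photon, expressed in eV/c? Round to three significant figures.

Take c = 2.99792458e8 m/s, 1 eV = 1.602176634e-19 J.
For a photon p = E/c, so p = 3.669e-29 kg·m/s.
Converting to eV/c: p = 0.06866 eV/c ≈ 0.0687 eV/c.

0.0687 eV/c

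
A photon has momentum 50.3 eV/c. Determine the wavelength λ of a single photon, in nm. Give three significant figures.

24.6 nm

Convert to SI: p = 50.3 eV/c = 2.6882e-26 kg·m/s.
For a photon λ = h/p, so λ = 2.465e-8 m.
Converting to nm: λ = 24.65 nm ≈ 24.6 nm.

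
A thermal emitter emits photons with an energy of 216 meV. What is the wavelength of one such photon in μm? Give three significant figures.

Take h = 6.62607015 × 10^-34 J·s, c = 2.99792458 × 10^8 m/s, 1 eV = 1.602176634 × 10^-19 J.
In SI units: E = 216 meV = 3.4607 × 10^-20 J.
Apply λ = hc/E: λ = 5.740 × 10^-6 m.
Converting to μm: λ = 5.740 μm ≈ 5.74 μm.

5.74 μm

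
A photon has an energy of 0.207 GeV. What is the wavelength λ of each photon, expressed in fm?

In SI units: E = 0.207 GeV = 3.3165·10^-11 J.
For a photon λ = hc/E, so λ = 5.990·10^-15 m.
Converting to fm: λ = 5.990 fm ≈ 5.99 fm.

5.99 fm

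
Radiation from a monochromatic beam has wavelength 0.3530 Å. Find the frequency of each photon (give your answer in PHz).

8490 PHz

Take c = 2.99792458 × 10^8 m/s.
Convert to SI: λ = 0.3530 Å = 3.530 × 10^-11 m.
Since f = c/λ for a photon, f = 8.493 × 10^18 Hz.
Converting to PHz: f = 8493 PHz ≈ 8490 PHz.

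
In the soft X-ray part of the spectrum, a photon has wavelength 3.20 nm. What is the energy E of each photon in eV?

(h = 6.62607015 × 10^-34 J·s, c = 2.99792458 × 10^8 m/s, 1 eV = 1.602176634 × 10^-19 J.)
First convert: λ = 3.20 nm = 3.20 × 10^-9 m.
Apply E = hc/λ: E = 6.208 × 10^-17 J.
Converting to eV: E = 387.5 eV ≈ 387 eV.

387 eV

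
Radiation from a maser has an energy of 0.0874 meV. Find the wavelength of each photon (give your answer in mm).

First convert: E = 0.0874 meV = 1.4003 × 10^-23 J.
Apply λ = hc/E: λ = 0.01419 m.
Converting to mm: λ = 14.19 mm ≈ 14.2 mm.

14.2 mm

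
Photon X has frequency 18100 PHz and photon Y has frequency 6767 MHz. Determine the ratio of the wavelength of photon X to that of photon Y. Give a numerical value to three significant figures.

λ_X = 1.656·10^-11 m (from frequency = 18100 PHz, via λ = c/f).
λ_Y = 0.04430 m (from frequency = 6767 MHz, via λ = c/f).
Ratio = 1.656·10^-11 / 0.04430 = 3.74·10^-10.

3.74·10^-10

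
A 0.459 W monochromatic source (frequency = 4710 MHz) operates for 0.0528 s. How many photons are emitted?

Total energy: E_total = P·t = 0.459 × 0.0528 = 0.02424 J.
Per-photon energy: E = 3.121·10^-24 J.
N = E_total / E_photon = 7.77·10^21.

7.77·10^21 photons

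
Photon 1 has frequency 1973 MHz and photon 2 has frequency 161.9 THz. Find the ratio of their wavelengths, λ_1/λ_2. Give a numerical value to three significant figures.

8.21 × 10^4

λ_1 = 0.1519 m (from frequency = 1973 MHz, via λ = c/f).
λ_2 = 1.852 × 10^-6 m (from frequency = 161.9 THz, via λ = c/f).
Ratio = 0.1519 / 1.852 × 10^-6 = 8.21 × 10^4.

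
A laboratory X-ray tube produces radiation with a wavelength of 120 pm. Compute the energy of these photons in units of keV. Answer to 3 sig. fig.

(h = 6.62607015e-34 J·s, c = 2.99792458e8 m/s, 1 eV = 1.602176634e-19 J.)
In SI units: λ = 120 pm = 1.2e-10 m.
Apply E = hc/λ: E = 1.655e-15 J.
Converting to keV: E = 10.33 keV ≈ 10.3 keV.

10.3 keV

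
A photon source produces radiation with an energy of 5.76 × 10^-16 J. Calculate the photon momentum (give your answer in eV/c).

3600 eV/c

For a photon p = E/c, so p = 1.921 × 10^-24 kg·m/s.
Converting to eV/c: p = 3595 eV/c ≈ 3600 eV/c.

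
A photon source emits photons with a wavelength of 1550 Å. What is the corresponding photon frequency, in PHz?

1.93 PHz

(c = 2.99792458e8 m/s.)
First convert: λ = 1550 Å = 1.55e-7 m.
Since f = c/λ for a photon, f = 1.934e15 Hz.
Converting to PHz: f = 1.934 PHz ≈ 1.93 PHz.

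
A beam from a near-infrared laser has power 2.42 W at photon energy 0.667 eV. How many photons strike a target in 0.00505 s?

Total energy: E_total = P·t = 2.42 × 0.00505 = 0.01222 J.
Per-photon energy: E = 1.069e-19 J.
N = E_total / E_photon = 1.14e17.

1.14e17 photons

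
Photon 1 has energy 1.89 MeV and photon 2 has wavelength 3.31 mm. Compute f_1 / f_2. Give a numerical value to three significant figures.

f_1 = 4.570e20 Hz (from energy = 1.89 MeV, via f = E/h).
f_2 = 9.057e10 Hz (from wavelength = 3.31 mm, via f = c/λ).
Ratio = 4.570e20 / 9.057e10 = 5.05e9.

5.05e9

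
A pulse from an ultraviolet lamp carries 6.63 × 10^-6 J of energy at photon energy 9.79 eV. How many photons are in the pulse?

Per-photon energy: E = 1.569 × 10^-18 J (from energy = 9.79 eV).
N = E_total / E_photon = 6.63 × 10^-6 J / 1.569 × 10^-18 J = 4.23 × 10^12.

4.23 × 10^12 photons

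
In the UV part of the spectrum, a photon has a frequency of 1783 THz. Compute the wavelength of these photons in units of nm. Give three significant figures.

In SI units: f = 1783 THz = 1.783e15 Hz.
For a photon λ = c/f, so λ = 1.681e-7 m.
Converting to nm: λ = 168.1 nm ≈ 168 nm.

168 nm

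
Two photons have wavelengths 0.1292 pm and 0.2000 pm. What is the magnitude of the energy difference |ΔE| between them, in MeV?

Using E = hc/λ: E₁ = 1.5375e-12 J, E₂ = 9.9322e-13 J.
|ΔE| = |1.5375e-12 − 9.9322e-13| = 5.44e-13 J = 3.40 MeV.

3.40 MeV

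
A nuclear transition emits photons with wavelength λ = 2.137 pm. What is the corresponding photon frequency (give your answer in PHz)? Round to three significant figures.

1.40 × 10^5 PHz

Convert to SI: λ = 2.137 pm = 2.137 × 10^-12 m.
For a photon f = c/λ, so f = 1.403 × 10^20 Hz.
Converting to PHz: f = 140300 PHz ≈ 1.40 × 10^5 PHz.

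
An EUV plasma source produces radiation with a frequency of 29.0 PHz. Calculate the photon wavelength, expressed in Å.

Convert to SI: f = 29.0 PHz = 2.90·10^16 Hz.
Apply λ = c/f: λ = 1.034·10^-8 m.
Converting to Å: λ = 103.4 Å ≈ 103 Å.

103 Å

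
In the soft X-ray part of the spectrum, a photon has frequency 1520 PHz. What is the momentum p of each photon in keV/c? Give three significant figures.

6.29 keV/c

Use h = 6.62607015 × 10^-34 J·s, c = 2.99792458 × 10^8 m/s, 1 eV = 1.602176634 × 10^-19 J.
First convert: f = 1520 PHz = 1.52 × 10^18 Hz.
The photon relation is p = hf/c, giving p = 3.360 × 10^-24 kg·m/s.
Converting to keV/c: p = 6.286 keV/c ≈ 6.29 keV/c.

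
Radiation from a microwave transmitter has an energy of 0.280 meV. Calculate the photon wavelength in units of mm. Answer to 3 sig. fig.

(h = 6.62607015·10^-34 J·s, c = 2.99792458·10^8 m/s, 1 eV = 1.602176634·10^-19 J.)
Convert to SI: E = 0.280 meV = 4.4861·10^-23 J.
Apply λ = hc/E: λ = 0.004428 m.
Converting to mm: λ = 4.428 mm ≈ 4.43 mm.

4.43 mm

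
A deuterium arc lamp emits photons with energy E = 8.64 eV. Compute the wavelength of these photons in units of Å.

Take h = 6.62607015 × 10^-34 J·s, c = 2.99792458 × 10^8 m/s, 1 eV = 1.602176634 × 10^-19 J.
In SI units: E = 8.64 eV = 1.3843 × 10^-18 J.
The photon relation is λ = hc/E, giving λ = 1.435 × 10^-7 m.
Converting to Å: λ = 1435 Å ≈ 1440 Å.

1440 Å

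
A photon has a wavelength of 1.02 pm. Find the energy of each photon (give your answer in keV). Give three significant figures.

First convert: λ = 1.02 pm = 1.02·10^-12 m.
Since E = hc/λ for a photon, E = 1.947·10^-13 J.
Converting to keV: E = 1216 keV ≈ 1220 keV.

1220 keV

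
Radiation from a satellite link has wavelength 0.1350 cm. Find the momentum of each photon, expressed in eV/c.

9.18e-4 eV/c

Use h = 6.62607015e-34 J·s, c = 2.99792458e8 m/s, 1 eV = 1.602176634e-19 J.
First convert: λ = 0.1350 cm = 0.001350 m.
The photon relation is p = h/λ, giving p = 4.908e-31 kg·m/s.
Converting to eV/c: p = 9.184e-4 eV/c ≈ 9.18e-4 eV/c.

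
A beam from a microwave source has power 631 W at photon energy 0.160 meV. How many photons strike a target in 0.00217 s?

5.34 × 10^22 photons

Total energy: E_total = P·t = 631 × 0.00217 = 1.369 J.
Per-photon energy: E = 2.563 × 10^-23 J.
N = E_total / E_photon = 5.34 × 10^22.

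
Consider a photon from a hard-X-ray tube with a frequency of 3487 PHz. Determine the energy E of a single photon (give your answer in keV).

14.4 keV

Convert to SI: f = 3487 PHz = 3.487·10^18 Hz.
For a photon E = hf, so E = 2.311·10^-15 J.
Converting to keV: E = 14.42 keV ≈ 14.4 keV.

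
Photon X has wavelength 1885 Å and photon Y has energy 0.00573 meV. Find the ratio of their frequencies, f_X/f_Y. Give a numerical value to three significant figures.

1.15·10^6

f_X = 1.590·10^15 Hz (from wavelength = 1885 Å, via f = c/λ).
f_Y = 1.386·10^9 Hz (from energy = 0.00573 meV, via f = E/h).
Ratio = 1.590·10^15 / 1.386·10^9 = 1.15·10^6.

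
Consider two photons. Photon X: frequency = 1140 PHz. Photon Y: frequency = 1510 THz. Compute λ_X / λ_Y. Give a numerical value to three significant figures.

λ_X = 2.630e-10 m (from frequency = 1140 PHz, via λ = c/f).
λ_Y = 1.985e-7 m (from frequency = 1510 THz, via λ = c/f).
Ratio = 2.630e-10 / 1.985e-7 = 1.32e-3.

1.32e-3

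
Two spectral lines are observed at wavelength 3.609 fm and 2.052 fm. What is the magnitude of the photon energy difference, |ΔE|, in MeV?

Using E = hc/λ: E₁ = 5.5041e-11 J, E₂ = 9.6805e-11 J.
|ΔE| = |5.5041e-11 − 9.6805e-11| = 4.18e-11 J = 261 MeV.

261 MeV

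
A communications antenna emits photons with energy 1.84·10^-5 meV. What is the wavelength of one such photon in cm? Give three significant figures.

(h = 6.62607015·10^-34 J·s, c = 2.99792458·10^8 m/s, 1 eV = 1.602176634·10^-19 J.)
First convert: E = 1.84·10^-5 meV = 2.9480·10^-27 J.
Since λ = hc/E for a photon, λ = 67.38 m.
Converting to cm: λ = 6738 cm ≈ 6740 cm.

6740 cm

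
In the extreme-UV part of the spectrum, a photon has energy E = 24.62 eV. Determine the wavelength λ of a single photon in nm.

50.4 nm

(h = 6.62607015 × 10^-34 J·s, c = 2.99792458 × 10^8 m/s, 1 eV = 1.602176634 × 10^-19 J.)
First convert: E = 24.62 eV = 3.9446 × 10^-18 J.
For a photon λ = hc/E, so λ = 5.036 × 10^-8 m.
Converting to nm: λ = 50.36 nm ≈ 50.4 nm.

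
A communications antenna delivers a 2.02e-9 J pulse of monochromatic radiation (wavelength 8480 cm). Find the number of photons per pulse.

Per-photon energy: E = 2.343e-27 J (from wavelength = 8480 cm).
N = E_total / E_photon = 2.02e-9 J / 2.343e-27 J = 8.62e17.

8.62e17 photons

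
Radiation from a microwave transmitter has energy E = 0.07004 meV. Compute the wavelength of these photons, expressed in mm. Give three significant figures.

17.7 mm

(h = 6.62607015e-34 J·s, c = 2.99792458e8 m/s, 1 eV = 1.602176634e-19 J.)
Convert to SI: E = 0.07004 meV = 1.1222e-23 J.
For a photon λ = hc/E, so λ = 0.01770 m.
Converting to mm: λ = 17.70 mm ≈ 17.7 mm.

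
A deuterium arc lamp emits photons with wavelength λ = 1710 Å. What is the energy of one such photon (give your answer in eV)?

7.25 eV

Use h = 6.62607015 × 10^-34 J·s, c = 2.99792458 × 10^8 m/s, 1 eV = 1.602176634 × 10^-19 J.
In SI units: λ = 1710 Å = 1.71 × 10^-7 m.
For a photon E = hc/λ, so E = 1.162 × 10^-18 J.
Converting to eV: E = 7.251 eV ≈ 7.25 eV.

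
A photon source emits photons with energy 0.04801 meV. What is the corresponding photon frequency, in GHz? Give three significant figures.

Use h = 6.62607015 × 10^-34 J·s, 1 eV = 1.602176634 × 10^-19 J.
Convert to SI: E = 0.04801 meV = 7.6921 × 10^-24 J.
The photon relation is f = E/h, giving f = 1.161 × 10^10 Hz.
Converting to GHz: f = 11.61 GHz ≈ 11.6 GHz.

11.6 GHz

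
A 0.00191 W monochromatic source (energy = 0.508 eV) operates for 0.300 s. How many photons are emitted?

Total energy: E_total = P·t = 0.00191 × 0.300 = 5.730e-4 J.
Per-photon energy: E = 8.139e-20 J.
N = E_total / E_photon = 7.04e15.

7.04e15 photons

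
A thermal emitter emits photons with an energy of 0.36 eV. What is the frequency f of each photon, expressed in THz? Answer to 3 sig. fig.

87.0 THz

In SI units: E = 0.36 eV = 5.7678e-20 J.
The photon relation is f = E/h, giving f = 8.705e13 Hz.
Converting to THz: f = 87.05 THz ≈ 87.0 THz.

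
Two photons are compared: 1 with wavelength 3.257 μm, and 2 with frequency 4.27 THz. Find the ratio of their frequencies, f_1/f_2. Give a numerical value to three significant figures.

f_1 = 9.205e13 Hz (from wavelength = 3.257 μm, via f = c/λ).
f_2 = 4.270e12 Hz (from frequency = 4.27 THz, via f given directly).
Ratio = 9.205e13 / 4.270e12 = 21.6.

21.6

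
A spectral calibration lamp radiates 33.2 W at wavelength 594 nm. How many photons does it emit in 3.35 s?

Total energy: E_total = P·t = 33.2 × 3.35 = 111.2 J.
Per-photon energy: E = 3.344e-19 J.
N = E_total / E_photon = 3.33e20.

3.33e20 photons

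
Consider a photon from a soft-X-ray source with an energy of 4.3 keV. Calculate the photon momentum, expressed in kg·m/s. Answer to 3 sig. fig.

In SI units: E = 4.3 keV = 6.8894 × 10^-16 J.
Since p = E/c for a photon, p = 2.298 × 10^-24 kg·m/s.
So p ≈ 2.30 × 10^-24 kg·m/s.

2.30 × 10^-24 kg·m/s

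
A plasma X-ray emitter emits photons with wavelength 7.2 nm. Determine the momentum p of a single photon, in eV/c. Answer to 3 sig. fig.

First convert: λ = 7.2 nm = 7.2e-9 m.
Apply p = h/λ: p = 9.203e-26 kg·m/s.
Converting to eV/c: p = 172.2 eV/c ≈ 172 eV/c.

172 eV/c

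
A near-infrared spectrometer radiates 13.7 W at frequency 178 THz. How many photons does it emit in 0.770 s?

8.94e19 photons

Total energy: E_total = P·t = 13.7 × 0.770 = 10.55 J.
Per-photon energy: E = 1.179e-19 J.
N = E_total / E_photon = 8.94e19.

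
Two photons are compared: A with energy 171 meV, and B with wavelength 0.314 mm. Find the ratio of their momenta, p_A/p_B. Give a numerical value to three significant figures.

43.3

p_A = 9.139e-29 kg·m/s (from energy = 171 meV, via p = E/c).
p_B = 2.110e-30 kg·m/s (from wavelength = 0.314 mm, via p = h/λ).
Ratio = 9.139e-29 / 2.110e-30 = 43.3.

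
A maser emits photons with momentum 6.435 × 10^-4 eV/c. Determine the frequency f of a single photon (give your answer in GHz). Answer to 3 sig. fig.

Take h = 6.62607015 × 10^-34 J·s, c = 2.99792458 × 10^8 m/s, 1 eV = 1.602176634 × 10^-19 J.
First convert: p = 6.435 × 10^-4 eV/c = 3.4390 × 10^-31 kg·m/s.
Apply f = pc/h: f = 1.556 × 10^11 Hz.
Converting to GHz: f = 155.6 GHz ≈ 156 GHz.

156 GHz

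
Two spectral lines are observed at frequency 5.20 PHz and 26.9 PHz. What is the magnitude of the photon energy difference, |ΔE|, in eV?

Using E = hf: E₁ = 3.446e-18 J, E₂ = 1.782e-17 J.
|ΔE| = |3.446e-18 − 1.782e-17| = 1.44e-17 J = 89.7 eV.

89.7 eV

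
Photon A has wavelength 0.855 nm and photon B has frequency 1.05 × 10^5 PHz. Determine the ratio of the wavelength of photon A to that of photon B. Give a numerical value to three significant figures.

299

λ_A = 8.550 × 10^-10 m (from wavelength = 0.855 nm, via λ given directly).
λ_B = 2.855 × 10^-12 m (from frequency = 1.05 × 10^5 PHz, via λ = c/f).
Ratio = 8.550 × 10^-10 / 2.855 × 10^-12 = 299.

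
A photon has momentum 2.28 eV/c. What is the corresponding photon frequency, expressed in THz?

551 THz

(h = 6.62607015 × 10^-34 J·s, c = 2.99792458 × 10^8 m/s, 1 eV = 1.602176634 × 10^-19 J.)
First convert: p = 2.28 eV/c = 1.2185 × 10^-27 kg·m/s.
For a photon f = pc/h, so f = 5.513 × 10^14 Hz.
Converting to THz: f = 551.3 THz ≈ 551 THz.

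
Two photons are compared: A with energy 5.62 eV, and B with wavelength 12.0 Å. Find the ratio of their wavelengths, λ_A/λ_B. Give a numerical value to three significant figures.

λ_A = 2.206·10^-7 m (from energy = 5.62 eV, via λ = hc/E).
λ_B = 1.200·10^-9 m (from wavelength = 12.0 Å, via λ given directly).
Ratio = 2.206·10^-7 / 1.200·10^-9 = 184.

184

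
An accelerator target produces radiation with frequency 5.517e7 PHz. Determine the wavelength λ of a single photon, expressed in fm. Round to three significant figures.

Take c = 2.99792458e8 m/s.
First convert: f = 5.517e7 PHz = 5.517e22 Hz.
For a photon λ = c/f, so λ = 5.434e-15 m.
Converting to fm: λ = 5.434 fm ≈ 5.43 fm.

5.43 fm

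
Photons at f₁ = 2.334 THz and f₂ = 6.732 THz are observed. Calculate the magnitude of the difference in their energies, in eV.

0.0182 eV

Using E = hf: E₁ = 1.5465e-21 J, E₂ = 4.4607e-21 J.
|ΔE| = |1.5465e-21 − 4.4607e-21| = 2.91e-21 J = 0.0182 eV.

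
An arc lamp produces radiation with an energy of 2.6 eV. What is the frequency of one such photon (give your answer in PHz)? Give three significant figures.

0.629 PHz

(h = 6.62607015 × 10^-34 J·s, 1 eV = 1.602176634 × 10^-19 J.)
First convert: E = 2.6 eV = 4.1657 × 10^-19 J.
Apply f = E/h: f = 6.287 × 10^14 Hz.
Converting to PHz: f = 0.6287 PHz ≈ 0.629 PHz.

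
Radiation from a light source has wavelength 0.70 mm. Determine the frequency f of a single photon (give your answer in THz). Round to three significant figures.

Take c = 2.99792458e8 m/s.
In SI units: λ = 0.70 mm = 7.0e-4 m.
The photon relation is f = c/λ, giving f = 4.283e11 Hz.
Converting to THz: f = 0.4283 THz ≈ 0.428 THz.

0.428 THz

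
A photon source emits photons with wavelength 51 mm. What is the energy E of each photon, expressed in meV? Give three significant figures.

0.0243 meV

Take h = 6.62607015 × 10^-34 J·s, c = 2.99792458 × 10^8 m/s, 1 eV = 1.602176634 × 10^-19 J.
First convert: λ = 51 mm = 0.051 m.
Apply E = hc/λ: E = 3.895 × 10^-24 J.
Converting to meV: E = 0.02431 meV ≈ 0.0243 meV.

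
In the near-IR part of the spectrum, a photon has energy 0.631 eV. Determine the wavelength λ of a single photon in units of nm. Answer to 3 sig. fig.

(h = 6.62607015e-34 J·s, c = 2.99792458e8 m/s, 1 eV = 1.602176634e-19 J.)
In SI units: E = 0.631 eV = 1.0110e-19 J.
The photon relation is λ = hc/E, giving λ = 1.965e-6 m.
Converting to nm: λ = 1965 nm ≈ 1960 nm.

1960 nm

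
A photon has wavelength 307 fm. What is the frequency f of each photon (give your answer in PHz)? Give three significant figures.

In SI units: λ = 307 fm = 3.07·10^-13 m.
The photon relation is f = c/λ, giving f = 9.765·10^20 Hz.
Converting to PHz: f = 976500 PHz ≈ 9.77·10^5 PHz.

9.77·10^5 PHz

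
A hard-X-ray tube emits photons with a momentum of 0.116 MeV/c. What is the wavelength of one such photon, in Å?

0.107 Å

(h = 6.62607015 × 10^-34 J·s, c = 2.99792458 × 10^8 m/s, 1 eV = 1.602176634 × 10^-19 J.)
First convert: p = 0.116 MeV/c = 6.1994 × 10^-23 kg·m/s.
Apply λ = h/p: λ = 1.069 × 10^-11 m.
Converting to Å: λ = 0.1069 Å ≈ 0.107 Å.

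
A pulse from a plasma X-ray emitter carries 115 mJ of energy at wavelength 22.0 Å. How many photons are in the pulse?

1.27e15 photons

Per-photon energy: E = 9.029e-17 J (from wavelength = 22.0 Å).
N = E_total / E_photon = 0.115 J / 9.029e-17 J = 1.27e15.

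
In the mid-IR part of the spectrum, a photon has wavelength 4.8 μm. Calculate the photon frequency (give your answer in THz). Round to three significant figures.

Convert to SI: λ = 4.8 μm = 4.8 × 10^-6 m.
For a photon f = c/λ, so f = 6.246 × 10^13 Hz.
Converting to THz: f = 62.46 THz ≈ 62.5 THz.

62.5 THz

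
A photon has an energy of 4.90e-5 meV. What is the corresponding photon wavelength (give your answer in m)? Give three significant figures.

Convert to SI: E = 4.90e-5 meV = 7.8507e-27 J.
The photon relation is λ = hc/E, giving λ = 25.30 m.
So λ ≈ 25.3 m.

25.3 m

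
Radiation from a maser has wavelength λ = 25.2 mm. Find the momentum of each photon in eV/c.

First convert: λ = 25.2 mm = 0.0252 m.
For a photon p = h/λ, so p = 2.629 × 10^-32 kg·m/s.
Converting to eV/c: p = 4.920 × 10^-5 eV/c ≈ 4.92 × 10^-5 eV/c.

4.92 × 10^-5 eV/c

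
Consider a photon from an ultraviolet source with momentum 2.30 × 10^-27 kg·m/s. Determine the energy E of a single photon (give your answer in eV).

4.30 eV

(c = 2.99792458 × 10^8 m/s, 1 eV = 1.602176634 × 10^-19 J.)
For a photon E = pc, so E = 6.895 × 10^-19 J.
Converting to eV: E = 4.304 eV ≈ 4.30 eV.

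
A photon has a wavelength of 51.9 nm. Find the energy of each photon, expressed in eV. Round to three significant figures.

In SI units: λ = 51.9 nm = 5.19e-8 m.
Apply E = hc/λ: E = 3.827e-18 J.
Converting to eV: E = 23.89 eV ≈ 23.9 eV.

23.9 eV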